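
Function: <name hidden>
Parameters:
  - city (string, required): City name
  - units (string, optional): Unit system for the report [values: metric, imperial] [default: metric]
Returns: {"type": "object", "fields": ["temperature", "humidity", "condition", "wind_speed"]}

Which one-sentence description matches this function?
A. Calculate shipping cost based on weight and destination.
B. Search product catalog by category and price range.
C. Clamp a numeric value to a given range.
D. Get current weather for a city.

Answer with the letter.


Parameters city, units and return ["temperature", "humidity", "condition", "wind_speed"] fit: Get current weather for a city.
D


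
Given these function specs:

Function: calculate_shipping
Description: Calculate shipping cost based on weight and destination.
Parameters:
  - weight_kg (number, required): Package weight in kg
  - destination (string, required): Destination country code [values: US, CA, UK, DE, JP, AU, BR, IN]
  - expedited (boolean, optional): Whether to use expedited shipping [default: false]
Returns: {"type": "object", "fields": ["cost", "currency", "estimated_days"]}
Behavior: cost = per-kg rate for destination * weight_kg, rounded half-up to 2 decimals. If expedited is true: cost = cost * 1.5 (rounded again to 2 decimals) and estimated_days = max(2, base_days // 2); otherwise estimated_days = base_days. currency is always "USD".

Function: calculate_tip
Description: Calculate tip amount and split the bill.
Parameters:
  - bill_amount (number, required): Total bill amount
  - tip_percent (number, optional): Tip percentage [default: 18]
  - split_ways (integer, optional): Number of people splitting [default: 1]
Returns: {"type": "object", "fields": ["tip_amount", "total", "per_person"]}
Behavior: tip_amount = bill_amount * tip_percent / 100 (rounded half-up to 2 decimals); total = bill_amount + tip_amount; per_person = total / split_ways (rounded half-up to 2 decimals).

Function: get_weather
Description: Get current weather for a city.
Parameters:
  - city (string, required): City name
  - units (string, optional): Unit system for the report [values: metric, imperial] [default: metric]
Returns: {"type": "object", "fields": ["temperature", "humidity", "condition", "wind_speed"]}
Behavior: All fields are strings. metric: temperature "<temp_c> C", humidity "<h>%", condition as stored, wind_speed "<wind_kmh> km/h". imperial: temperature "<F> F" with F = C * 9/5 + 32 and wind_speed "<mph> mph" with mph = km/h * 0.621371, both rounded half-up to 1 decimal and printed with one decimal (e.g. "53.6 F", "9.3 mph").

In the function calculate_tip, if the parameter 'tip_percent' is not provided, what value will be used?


The calculate_tip spec declares:
  - tip_percent (number, optional): Tip percentage [default: 18]
Default:
18


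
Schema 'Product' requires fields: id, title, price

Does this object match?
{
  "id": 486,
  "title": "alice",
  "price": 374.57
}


Checking required fields... All present.
Valid - all required fields present


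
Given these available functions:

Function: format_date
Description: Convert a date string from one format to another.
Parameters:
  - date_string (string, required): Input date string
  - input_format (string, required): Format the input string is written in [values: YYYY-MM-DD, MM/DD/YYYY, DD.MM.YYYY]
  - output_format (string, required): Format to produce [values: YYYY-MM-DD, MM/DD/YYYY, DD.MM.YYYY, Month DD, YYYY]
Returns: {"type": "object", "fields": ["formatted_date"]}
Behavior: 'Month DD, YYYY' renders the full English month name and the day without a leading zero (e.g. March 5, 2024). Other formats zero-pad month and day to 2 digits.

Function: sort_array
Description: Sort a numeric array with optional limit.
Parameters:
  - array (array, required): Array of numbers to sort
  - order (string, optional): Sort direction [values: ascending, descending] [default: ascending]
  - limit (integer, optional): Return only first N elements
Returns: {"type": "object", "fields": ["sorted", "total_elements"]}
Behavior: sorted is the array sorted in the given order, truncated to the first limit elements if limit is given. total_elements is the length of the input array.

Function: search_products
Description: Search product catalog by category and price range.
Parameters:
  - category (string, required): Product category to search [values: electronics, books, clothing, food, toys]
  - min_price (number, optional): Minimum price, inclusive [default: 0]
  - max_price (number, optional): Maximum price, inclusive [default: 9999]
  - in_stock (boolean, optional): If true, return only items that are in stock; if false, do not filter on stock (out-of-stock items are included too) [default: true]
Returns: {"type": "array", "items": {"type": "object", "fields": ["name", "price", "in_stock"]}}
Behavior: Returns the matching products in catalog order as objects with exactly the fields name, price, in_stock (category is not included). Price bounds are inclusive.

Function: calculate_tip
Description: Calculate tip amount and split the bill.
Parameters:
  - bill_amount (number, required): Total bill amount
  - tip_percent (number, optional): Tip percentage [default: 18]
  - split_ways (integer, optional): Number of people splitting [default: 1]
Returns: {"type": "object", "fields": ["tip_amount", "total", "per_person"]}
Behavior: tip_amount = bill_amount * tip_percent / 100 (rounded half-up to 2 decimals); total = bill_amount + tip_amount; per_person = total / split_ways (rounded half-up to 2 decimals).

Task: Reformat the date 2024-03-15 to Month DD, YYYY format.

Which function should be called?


The task needs a function whose description is: Convert a date string from one format to another.
format_date


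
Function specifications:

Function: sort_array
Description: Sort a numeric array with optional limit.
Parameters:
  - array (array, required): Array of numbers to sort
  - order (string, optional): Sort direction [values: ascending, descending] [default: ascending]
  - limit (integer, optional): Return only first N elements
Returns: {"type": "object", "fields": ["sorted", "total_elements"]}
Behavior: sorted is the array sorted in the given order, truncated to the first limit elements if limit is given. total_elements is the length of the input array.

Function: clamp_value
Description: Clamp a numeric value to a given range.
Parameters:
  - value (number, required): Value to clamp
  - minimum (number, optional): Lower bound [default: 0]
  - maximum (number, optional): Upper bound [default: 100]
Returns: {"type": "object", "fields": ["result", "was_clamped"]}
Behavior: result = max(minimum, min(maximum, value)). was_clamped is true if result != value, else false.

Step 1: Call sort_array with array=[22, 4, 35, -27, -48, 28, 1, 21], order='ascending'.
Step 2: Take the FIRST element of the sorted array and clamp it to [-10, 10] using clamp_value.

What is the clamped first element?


Step 1: sort_array(order=ascending)
  sorted: [-48, -27, 1, 4, 21, 22, 28, 35]
  -> first element = -48
Step 2: clamp_value(value=-48, minimum=-10, maximum=10)
  result = max(-10, min(10, -48)) = max(-10, -48) = -10
  was_clamped = (-10 != -48) = true
  -> result = -10
-10


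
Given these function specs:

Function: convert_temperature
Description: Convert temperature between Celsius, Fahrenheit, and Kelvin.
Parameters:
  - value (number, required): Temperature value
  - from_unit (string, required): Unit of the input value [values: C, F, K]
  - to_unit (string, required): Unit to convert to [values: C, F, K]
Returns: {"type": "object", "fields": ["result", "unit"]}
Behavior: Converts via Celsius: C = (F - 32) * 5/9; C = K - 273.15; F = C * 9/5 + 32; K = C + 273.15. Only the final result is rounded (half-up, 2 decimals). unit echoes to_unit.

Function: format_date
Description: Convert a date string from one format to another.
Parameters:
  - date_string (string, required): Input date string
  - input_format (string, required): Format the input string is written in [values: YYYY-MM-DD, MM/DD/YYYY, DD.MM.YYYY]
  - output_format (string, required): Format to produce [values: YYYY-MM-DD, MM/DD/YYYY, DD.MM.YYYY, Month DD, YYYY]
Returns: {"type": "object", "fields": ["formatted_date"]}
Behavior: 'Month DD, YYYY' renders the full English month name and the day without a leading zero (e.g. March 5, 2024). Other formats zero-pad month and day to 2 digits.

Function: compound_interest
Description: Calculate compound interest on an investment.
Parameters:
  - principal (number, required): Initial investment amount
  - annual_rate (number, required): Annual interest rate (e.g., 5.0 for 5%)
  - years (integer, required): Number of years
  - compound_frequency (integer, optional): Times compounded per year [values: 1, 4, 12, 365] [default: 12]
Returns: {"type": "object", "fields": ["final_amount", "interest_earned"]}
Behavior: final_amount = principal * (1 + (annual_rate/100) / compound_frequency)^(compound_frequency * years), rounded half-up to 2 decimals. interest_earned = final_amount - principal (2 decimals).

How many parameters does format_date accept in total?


Parameters of format_date: date_string (required), input_format (required), output_format (required)
Total:
3


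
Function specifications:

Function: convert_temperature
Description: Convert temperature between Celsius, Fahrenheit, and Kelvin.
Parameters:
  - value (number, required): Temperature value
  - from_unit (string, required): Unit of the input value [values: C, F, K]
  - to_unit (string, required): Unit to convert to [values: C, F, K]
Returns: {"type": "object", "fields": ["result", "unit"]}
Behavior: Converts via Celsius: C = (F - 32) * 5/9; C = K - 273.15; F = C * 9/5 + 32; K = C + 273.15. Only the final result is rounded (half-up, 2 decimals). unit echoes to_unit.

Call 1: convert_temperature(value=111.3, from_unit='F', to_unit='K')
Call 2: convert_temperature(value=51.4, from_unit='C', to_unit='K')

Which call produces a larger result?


Call 1:
  To C: (111.3 - 32) * 5/9 = 44.055556
  To K: 44.055556 + 273.15 = 317.205556
  Round to 2 decimals: 317.21
  -> 317.21 K
Call 2:
  Input already in C: 51.4
  To K: 51.4 + 273.15 = 324.55
  Round to 2 decimals: 324.55
  -> 324.55 K
Call 2 (324.55 K)


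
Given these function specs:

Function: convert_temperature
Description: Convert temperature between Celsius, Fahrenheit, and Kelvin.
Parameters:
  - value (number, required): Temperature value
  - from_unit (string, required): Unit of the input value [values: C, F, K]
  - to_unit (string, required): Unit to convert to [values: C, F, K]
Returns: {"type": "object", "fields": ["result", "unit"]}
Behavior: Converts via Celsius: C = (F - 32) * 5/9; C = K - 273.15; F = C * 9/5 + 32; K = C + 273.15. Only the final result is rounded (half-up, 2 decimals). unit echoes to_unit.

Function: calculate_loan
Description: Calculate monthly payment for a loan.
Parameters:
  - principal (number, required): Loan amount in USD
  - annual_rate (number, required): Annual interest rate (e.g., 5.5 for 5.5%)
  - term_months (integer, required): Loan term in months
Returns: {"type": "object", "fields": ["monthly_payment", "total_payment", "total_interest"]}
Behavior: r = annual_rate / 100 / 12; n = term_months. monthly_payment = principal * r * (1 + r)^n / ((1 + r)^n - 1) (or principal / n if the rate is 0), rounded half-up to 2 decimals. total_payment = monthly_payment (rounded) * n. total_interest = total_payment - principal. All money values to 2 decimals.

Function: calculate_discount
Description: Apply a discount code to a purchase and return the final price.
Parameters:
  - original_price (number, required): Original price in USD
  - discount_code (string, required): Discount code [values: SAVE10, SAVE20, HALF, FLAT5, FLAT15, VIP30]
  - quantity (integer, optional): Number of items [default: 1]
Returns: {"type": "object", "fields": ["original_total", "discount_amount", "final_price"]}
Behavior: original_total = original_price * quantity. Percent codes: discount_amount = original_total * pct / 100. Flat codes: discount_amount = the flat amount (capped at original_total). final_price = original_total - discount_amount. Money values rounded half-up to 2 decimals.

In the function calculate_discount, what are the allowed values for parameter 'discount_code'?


The calculate_discount spec declares:
  - discount_code (string, required): Discount code [values: SAVE10, SAVE20, HALF, FLAT5, FLAT15, VIP30]
Allowed values:
SAVE10, SAVE20, HALF, FLAT5, FLAT15, VIP30


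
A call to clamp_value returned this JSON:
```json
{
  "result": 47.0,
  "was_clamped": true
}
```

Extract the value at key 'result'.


47.0


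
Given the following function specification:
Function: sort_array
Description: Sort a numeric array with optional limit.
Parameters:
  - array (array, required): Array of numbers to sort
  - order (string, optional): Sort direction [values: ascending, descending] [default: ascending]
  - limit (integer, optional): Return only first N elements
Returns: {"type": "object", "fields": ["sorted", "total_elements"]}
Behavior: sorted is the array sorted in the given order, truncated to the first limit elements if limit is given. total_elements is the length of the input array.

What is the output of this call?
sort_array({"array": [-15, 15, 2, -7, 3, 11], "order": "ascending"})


sorted ascending: [-15, -7, 2, 3, 11, 15]
total_elements = len(input) = 6
Output:
{"sorted": [-15, -7, 2, 3, 11, 15], "total_elements": 6}


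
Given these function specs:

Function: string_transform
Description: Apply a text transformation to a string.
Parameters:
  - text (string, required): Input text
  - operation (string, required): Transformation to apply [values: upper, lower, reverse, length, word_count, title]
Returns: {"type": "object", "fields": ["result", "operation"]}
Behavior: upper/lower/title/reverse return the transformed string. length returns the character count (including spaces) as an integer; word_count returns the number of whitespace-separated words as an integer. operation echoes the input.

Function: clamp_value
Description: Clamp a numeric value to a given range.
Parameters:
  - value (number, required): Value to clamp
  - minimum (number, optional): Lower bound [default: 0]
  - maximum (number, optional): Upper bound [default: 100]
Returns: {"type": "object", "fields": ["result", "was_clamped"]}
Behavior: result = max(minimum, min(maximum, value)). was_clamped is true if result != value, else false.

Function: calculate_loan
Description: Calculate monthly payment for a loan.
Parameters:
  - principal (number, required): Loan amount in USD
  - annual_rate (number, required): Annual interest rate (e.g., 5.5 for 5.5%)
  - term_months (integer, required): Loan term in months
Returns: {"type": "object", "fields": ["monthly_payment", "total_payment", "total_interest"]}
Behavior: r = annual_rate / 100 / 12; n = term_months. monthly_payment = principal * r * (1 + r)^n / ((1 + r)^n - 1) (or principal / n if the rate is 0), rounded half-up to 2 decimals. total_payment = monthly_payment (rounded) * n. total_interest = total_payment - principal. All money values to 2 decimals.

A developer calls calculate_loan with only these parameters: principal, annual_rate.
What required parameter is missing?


Required parameters: principal, annual_rate, term_months
Provided: principal, annual_rate
Missing: term_months
term_months


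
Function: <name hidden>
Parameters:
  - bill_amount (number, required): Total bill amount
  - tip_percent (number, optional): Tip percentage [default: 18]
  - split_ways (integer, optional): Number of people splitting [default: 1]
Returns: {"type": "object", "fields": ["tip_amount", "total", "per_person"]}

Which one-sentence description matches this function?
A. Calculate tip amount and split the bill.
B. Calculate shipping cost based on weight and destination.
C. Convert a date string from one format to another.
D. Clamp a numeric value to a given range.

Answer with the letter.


Parameters bill_amount, tip_percent, split_ways and return ["tip_amount", "total", "per_person"] fit: Calculate tip amount and split the bill.
A


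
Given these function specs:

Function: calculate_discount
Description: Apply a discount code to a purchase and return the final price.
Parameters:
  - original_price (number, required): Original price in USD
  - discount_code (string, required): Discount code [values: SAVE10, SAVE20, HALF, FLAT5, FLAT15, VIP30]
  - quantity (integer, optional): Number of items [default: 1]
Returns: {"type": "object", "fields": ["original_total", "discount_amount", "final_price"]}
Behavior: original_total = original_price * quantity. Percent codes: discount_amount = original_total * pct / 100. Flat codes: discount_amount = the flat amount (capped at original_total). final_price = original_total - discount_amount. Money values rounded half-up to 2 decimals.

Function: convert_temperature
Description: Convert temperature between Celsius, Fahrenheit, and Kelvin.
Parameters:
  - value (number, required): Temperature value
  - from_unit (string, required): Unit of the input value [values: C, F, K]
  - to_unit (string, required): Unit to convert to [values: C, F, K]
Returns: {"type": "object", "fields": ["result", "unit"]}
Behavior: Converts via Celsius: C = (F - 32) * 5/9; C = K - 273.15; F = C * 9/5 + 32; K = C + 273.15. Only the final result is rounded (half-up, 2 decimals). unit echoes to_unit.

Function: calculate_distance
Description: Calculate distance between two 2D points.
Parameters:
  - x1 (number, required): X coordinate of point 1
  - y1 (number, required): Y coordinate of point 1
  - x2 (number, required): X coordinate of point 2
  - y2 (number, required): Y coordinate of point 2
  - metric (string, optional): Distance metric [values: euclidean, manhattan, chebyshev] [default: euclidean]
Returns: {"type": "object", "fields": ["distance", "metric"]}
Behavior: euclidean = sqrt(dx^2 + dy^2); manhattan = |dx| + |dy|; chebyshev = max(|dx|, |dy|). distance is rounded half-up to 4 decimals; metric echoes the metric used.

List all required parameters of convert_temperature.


Parameters of convert_temperature and their required/optional flag:
  value: required
  from_unit: required
  to_unit: required
from_unit, to_unit, value


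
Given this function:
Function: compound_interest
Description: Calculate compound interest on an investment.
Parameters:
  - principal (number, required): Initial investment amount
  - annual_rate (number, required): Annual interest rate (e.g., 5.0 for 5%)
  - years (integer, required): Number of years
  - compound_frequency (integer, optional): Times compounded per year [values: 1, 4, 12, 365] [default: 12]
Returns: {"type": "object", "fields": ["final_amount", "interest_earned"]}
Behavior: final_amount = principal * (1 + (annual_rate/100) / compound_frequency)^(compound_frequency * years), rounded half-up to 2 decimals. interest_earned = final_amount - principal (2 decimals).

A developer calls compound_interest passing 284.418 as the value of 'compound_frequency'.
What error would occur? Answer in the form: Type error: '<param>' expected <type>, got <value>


Spec: 'compound_frequency' is declared as integer; 284.418 is a non-integer number.
Type error: 'compound_frequency' expected integer, got 284.418


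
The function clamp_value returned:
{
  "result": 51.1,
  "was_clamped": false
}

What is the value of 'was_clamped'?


false


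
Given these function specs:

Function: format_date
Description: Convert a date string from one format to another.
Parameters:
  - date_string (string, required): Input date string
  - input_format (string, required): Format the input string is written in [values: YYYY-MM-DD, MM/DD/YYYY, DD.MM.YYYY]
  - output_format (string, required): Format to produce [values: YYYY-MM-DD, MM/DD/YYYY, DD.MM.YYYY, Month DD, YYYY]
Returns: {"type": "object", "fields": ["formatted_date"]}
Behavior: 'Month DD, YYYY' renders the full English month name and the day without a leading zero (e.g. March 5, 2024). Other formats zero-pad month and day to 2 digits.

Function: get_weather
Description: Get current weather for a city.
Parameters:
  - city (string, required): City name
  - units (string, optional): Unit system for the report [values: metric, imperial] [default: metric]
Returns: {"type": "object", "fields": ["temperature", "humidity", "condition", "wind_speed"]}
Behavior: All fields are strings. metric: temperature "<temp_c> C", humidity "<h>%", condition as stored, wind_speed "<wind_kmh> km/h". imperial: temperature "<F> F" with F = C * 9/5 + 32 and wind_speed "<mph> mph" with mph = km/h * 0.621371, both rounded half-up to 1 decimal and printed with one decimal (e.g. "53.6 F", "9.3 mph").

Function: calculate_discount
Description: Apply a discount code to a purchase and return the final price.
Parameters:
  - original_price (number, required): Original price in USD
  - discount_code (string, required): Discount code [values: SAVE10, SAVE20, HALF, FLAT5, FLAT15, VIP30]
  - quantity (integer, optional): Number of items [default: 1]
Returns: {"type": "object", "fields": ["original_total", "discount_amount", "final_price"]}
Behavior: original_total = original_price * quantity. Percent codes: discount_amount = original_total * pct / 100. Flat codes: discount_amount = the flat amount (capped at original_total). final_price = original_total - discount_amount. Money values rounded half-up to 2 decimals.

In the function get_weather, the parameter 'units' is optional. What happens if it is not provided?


The get_weather spec declares:
  - units (string, optional): Unit system for the report [values: metric, imperial] [default: metric]
It defaults to metric


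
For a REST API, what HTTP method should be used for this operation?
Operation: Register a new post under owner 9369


GET = read, POST = create, PUT = update/replace, DELETE = remove
This operation is a create.
POST


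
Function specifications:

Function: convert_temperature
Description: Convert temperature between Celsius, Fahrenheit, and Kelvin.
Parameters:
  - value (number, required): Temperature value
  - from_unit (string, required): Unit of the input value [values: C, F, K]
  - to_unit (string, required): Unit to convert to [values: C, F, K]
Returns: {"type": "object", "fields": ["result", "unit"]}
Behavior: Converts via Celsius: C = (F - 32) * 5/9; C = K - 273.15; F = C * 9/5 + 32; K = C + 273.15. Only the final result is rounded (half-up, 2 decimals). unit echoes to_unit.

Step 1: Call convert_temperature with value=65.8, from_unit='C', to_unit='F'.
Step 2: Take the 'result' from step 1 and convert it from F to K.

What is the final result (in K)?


Step 1: convert_temperature(value=65.8, from_unit=C, to_unit=F)
  Input already in C: 65.8
  To F: 65.8 * 9/5 + 32 = 150.44
  Round to 2 decimals: 150.44
  -> result = 150.44 F
Step 2: convert_temperature(value=150.44, from_unit=F, to_unit=K)
  To C: (150.44 - 32) * 5/9 = 65.8
  To K: 65.8 + 273.15 = 338.95
  Round to 2 decimals: 338.95
  -> result = 338.95 K
338.95 K


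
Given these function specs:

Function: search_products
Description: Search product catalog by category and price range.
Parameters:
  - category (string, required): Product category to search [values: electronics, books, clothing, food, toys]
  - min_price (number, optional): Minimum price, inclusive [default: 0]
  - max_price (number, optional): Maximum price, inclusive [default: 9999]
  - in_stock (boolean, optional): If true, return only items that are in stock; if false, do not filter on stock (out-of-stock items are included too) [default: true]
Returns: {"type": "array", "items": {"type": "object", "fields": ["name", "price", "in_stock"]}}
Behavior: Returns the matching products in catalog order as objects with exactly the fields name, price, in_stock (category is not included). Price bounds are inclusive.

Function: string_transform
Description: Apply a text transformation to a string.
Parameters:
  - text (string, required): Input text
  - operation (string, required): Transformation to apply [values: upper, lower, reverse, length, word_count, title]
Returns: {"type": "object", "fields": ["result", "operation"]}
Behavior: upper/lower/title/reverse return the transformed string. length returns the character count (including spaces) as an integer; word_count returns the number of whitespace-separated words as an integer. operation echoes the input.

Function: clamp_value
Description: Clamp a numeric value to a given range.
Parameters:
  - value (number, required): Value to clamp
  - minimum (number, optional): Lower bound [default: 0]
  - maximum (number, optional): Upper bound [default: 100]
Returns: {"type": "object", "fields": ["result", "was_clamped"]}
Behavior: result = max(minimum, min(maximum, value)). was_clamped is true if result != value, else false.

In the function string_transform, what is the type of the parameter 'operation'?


The string_transform spec declares:
  - operation (string, required): Transformation to apply [values: upper, lower, reverse, length, word_count, title]
Type:
string


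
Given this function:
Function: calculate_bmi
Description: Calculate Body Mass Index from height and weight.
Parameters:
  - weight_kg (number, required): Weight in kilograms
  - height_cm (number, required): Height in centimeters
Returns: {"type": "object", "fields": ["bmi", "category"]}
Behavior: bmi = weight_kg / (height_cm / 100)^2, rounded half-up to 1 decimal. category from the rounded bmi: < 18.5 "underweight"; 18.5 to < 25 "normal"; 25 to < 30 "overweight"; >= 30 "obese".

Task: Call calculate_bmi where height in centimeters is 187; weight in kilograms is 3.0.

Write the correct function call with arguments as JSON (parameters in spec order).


Mapping each described value to its parameter name:
  'Height in centimeters' -> height_cm = 187
  'Weight in kilograms' -> weight_kg = 3.0
calculate_bmi({"weight_kg": 3.0, "height_cm": 187})


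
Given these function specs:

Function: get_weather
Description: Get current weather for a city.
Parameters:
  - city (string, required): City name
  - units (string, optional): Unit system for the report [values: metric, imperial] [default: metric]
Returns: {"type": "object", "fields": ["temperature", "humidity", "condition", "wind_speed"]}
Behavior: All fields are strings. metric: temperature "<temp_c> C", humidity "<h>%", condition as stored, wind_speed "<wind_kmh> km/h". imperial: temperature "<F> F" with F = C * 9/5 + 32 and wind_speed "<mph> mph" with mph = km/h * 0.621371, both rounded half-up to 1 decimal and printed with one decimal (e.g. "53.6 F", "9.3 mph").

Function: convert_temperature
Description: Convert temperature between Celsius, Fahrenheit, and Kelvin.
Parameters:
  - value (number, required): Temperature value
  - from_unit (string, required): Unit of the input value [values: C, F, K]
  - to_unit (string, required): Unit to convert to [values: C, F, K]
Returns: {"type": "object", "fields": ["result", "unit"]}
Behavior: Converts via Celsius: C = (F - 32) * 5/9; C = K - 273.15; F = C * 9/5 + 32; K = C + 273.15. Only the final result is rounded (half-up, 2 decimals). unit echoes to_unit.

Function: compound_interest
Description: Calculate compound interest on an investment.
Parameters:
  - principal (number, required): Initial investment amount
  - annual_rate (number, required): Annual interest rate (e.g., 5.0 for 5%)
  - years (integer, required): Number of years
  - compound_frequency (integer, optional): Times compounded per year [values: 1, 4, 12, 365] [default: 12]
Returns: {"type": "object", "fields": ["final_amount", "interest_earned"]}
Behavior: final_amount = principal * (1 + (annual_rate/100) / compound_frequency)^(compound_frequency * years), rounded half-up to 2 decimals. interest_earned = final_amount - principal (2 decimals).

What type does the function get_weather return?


The get_weather spec declares Returns: {"type": "object", "fields": ["temperature", "humidity", "condition", "wind_speed"]}
Type:
object


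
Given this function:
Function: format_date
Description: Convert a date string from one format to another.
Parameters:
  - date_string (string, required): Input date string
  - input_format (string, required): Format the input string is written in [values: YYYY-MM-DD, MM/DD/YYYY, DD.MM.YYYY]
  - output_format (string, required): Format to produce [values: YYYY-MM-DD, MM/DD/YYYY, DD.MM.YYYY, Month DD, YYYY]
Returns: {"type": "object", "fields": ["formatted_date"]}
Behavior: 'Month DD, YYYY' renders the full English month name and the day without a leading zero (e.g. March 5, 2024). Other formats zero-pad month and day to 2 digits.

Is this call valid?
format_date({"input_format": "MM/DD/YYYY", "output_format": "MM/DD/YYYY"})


Checking required parameters...
Missing required parameter: date_string
Invalid - missing required parameter 'date_string'


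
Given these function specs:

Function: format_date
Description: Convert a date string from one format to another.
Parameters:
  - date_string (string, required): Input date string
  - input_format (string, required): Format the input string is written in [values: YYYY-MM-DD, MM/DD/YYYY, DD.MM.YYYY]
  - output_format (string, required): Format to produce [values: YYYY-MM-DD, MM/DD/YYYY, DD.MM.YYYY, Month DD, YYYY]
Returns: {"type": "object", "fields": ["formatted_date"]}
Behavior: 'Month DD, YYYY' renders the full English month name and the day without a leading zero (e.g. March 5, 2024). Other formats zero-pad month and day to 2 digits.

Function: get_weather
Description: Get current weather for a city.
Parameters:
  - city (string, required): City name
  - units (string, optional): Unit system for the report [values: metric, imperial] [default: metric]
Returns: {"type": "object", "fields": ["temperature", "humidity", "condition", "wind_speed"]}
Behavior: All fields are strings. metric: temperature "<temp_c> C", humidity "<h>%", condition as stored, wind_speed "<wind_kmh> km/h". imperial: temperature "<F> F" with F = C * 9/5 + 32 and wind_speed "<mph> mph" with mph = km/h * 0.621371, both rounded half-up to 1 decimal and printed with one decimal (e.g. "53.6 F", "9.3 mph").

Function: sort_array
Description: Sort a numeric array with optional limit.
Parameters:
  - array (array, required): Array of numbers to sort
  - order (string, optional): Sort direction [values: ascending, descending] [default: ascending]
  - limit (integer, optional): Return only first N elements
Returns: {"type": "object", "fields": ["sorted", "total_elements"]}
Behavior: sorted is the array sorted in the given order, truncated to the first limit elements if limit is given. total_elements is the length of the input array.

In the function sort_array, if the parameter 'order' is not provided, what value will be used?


The sort_array spec declares:
  - order (string, optional): Sort direction [values: ascending, descending] [default: ascending]
Default:
ascending


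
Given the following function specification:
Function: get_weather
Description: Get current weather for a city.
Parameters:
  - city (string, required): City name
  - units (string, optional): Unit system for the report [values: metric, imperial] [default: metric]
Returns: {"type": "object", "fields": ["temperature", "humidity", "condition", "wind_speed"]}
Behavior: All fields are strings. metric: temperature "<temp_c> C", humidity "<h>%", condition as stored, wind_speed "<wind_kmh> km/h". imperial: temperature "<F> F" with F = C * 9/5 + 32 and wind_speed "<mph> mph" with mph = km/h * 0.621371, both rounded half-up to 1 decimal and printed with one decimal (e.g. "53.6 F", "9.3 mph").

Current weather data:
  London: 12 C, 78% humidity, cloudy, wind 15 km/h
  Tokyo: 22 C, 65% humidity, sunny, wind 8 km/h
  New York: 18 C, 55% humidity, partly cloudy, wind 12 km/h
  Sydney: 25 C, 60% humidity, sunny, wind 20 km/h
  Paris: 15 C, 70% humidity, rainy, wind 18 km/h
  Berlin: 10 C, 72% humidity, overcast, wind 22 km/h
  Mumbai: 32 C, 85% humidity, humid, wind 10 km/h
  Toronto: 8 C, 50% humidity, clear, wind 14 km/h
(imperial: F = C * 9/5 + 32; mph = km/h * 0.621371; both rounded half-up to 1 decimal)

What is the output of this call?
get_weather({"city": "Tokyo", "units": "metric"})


Tokyo record: 22 C, 65%, sunny, 8 km/h
metric: report values as stored ('<temp_c> C', '<humidity>%', '<wind_kmh> km/h')
Output:
{"temperature": "22 C", "humidity": "65%", "condition": "sunny", "wind_speed": "8 km/h"}


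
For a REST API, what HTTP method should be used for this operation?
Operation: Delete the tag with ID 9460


GET = read, POST = create, PUT = update/replace, DELETE = remove
This operation is a removal.
DELETE


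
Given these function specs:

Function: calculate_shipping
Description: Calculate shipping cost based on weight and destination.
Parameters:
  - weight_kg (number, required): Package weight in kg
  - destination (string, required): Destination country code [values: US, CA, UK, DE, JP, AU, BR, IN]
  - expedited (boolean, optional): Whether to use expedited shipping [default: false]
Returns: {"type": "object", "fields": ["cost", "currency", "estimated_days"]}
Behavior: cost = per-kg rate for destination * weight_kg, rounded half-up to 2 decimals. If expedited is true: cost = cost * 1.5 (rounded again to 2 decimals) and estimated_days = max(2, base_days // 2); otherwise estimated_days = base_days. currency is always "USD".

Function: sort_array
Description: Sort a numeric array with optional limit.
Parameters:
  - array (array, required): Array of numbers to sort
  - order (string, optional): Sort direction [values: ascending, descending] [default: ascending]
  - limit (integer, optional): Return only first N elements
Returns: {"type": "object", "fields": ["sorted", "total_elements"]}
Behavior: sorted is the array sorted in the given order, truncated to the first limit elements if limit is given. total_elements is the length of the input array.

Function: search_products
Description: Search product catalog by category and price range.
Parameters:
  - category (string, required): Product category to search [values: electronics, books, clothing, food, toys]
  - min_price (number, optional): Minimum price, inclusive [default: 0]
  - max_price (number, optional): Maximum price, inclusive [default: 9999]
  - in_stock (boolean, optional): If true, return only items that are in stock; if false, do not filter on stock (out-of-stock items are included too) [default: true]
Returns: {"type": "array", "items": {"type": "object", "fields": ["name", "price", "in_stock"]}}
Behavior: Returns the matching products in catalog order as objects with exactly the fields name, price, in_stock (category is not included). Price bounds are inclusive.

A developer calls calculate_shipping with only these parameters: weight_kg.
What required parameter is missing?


Required parameters: weight_kg, destination
Provided: weight_kg
Missing: destination
destination


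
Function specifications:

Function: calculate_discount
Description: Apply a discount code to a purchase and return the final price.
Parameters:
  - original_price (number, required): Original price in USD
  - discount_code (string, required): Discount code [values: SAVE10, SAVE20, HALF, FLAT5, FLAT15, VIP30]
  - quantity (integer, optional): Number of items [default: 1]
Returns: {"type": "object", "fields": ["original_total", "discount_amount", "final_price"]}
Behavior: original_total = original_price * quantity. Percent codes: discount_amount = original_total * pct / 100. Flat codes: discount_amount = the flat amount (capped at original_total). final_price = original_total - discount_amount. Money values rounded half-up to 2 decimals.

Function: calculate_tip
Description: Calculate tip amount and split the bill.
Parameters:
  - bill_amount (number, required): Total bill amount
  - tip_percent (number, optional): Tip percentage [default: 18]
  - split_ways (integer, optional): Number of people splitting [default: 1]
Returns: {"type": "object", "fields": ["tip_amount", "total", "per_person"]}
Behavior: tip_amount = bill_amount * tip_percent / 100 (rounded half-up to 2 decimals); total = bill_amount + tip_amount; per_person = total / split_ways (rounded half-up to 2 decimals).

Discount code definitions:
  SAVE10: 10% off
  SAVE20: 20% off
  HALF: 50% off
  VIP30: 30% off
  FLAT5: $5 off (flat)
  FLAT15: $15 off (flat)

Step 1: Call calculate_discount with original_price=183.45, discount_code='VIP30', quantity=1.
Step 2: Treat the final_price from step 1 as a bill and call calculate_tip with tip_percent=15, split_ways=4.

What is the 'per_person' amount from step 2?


Step 1: calculate_discount(original_price=183.45, discount_code=VIP30, quantity=1)
  original_total = 183.45 * 1 = 183.45
  VIP30 = 30% off: discount_amount = 183.45 * 30/100 = 55.035 -> 55.04
  final_price = 183.45 - 55.04 = 128.41
  -> final_price = 128.41
Step 2: calculate_tip(bill_amount=128.41, tip_percent=15, split_ways=4)
  tip_amount = 128.41 * 15/100 = 19.2615 -> 19.26
  total = 128.41 + 19.26 = 147.67
  per_person = 147.67 / 4 = 36.9175 -> 36.92
  -> per_person = 36.92
$36.92


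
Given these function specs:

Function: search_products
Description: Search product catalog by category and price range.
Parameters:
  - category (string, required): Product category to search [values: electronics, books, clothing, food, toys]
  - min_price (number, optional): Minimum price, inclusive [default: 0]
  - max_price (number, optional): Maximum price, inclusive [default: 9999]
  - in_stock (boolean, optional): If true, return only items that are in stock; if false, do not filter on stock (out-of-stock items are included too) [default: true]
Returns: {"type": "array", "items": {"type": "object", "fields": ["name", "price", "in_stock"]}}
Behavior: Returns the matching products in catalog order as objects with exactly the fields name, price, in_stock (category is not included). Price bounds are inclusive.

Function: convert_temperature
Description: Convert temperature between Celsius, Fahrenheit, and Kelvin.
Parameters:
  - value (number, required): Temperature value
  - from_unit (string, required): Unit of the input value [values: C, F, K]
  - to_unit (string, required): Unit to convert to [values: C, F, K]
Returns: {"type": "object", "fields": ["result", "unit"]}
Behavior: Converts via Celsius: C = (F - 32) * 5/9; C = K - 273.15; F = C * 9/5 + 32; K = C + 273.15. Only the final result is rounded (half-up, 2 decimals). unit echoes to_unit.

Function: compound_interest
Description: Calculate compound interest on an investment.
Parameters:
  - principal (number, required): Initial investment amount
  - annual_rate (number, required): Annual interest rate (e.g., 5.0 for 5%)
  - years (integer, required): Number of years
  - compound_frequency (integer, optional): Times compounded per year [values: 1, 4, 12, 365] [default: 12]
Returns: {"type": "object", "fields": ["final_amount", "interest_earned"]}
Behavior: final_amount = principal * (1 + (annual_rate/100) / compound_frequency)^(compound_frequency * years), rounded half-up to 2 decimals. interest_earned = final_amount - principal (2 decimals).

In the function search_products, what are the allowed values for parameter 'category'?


The search_products spec declares:
  - category (string, required): Product category to search [values: electronics, books, clothing, food, toys]
Allowed values:
electronics, books, clothing, food, toys


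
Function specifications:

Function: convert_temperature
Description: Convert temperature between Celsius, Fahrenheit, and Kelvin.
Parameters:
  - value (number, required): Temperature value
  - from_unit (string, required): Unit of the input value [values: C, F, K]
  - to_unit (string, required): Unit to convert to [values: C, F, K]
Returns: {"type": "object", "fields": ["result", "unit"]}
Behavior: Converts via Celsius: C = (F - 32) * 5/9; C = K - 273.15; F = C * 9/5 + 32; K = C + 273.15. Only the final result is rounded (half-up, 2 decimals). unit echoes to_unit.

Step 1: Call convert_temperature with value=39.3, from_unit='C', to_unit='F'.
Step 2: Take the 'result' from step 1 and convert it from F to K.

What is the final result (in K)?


Step 1: convert_temperature(value=39.3, from_unit=C, to_unit=F)
  Input already in C: 39.3
  To F: 39.3 * 9/5 + 32 = 102.74
  Round to 2 decimals: 102.74
  -> result = 102.74 F
Step 2: convert_temperature(value=102.74, from_unit=F, to_unit=K)
  To C: (102.74 - 32) * 5/9 = 39.3
  To K: 39.3 + 273.15 = 312.45
  Round to 2 decimals: 312.45
  -> result = 312.45 K
312.45 K
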